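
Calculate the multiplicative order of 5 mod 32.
Powers of 5 mod 32: 5^1≡5, 5^2≡25, 5^3≡29, 5^4≡17, 5^5≡21, 5^6≡9, 5^7≡13, 5^8≡1. Order = 8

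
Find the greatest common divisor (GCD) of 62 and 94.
2

Using the Euclidean algorithm:
62 = 0 × 94 + 62
94 = 1 × 62 + 32
62 = 1 × 32 + 30
32 = 1 × 30 + 2
30 = 15 × 2 + 0

GCD(62, 94) = 2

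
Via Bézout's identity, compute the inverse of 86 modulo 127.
Extended GCD: 86(-31) + 127(21) = 1. So 86^(-1) ≡ 96 ≡ 96 (mod 127). Verify: 86 × 96 = 8256 ≡ 1 (mod 127)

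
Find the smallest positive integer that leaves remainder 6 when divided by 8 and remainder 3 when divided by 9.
M = 8 × 9 = 72. M₁ = 9, y₁ ≡ 1 (mod 8). M₂ = 8, y₂ ≡ 8 (mod 9). m = 6×9×1 + 3×8×8 ≡ 30 (mod 72). The smallest positive such number is 30.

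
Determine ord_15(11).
Powers of 11 mod 15: 11^1≡11, 11^2≡1. Order = 2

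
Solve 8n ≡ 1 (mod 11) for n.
7

Using Extended Euclidean Algorithm:
gcd(8, 11) = 1
Bezout coefficients: 8 × -4 + 11 × 3 = 1
So 8 × -4 ≡ 1 (mod 11)
The inverse is -4 mod 11 = 7
Verification: 8 × 7 = 56 = 5 × 11 + 1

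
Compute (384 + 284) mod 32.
28

(384 + 284) = 668
668 mod 32 = 28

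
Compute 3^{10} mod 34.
25

Using successive squaring:
Binary expansion of 10: 1010
Powers of 3 mod 34 (each is the square of the previous):
  3^1 ≡ 3 (mod 34)
  3^2 ≡ 3² = 9 ≡ 9 (mod 34)
  3^4 ≡ 9² = 81 ≡ 13 (mod 34)
  3^8 ≡ 13² = 169 ≡ 33 (mod 34)
10 = 8 + 2, so 3^10 = 3^8 × 3^2 ≡ 33 × 9 (mod 34)
Multiplying step by step:
  33 × 9 = 297 ≡ 25 (mod 34)
Result: 3^10 ≡ 25 (mod 34)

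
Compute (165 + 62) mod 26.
19

(165 + 62) = 227
227 mod 26 = 19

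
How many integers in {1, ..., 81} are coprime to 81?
54

Prime factorization: 81 = 3^4
Using the formula φ(n) = n × Π(1 - 1/p) for each prime factor p:
φ(81) = 81 × (1 - 1/3)
φ(81) = 54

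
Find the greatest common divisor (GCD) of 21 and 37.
1

Using the Euclidean algorithm:
21 = 0 × 37 + 21
37 = 1 × 21 + 16
21 = 1 × 16 + 5
16 = 3 × 5 + 1
5 = 5 × 1 + 0

GCD(21, 37) = 1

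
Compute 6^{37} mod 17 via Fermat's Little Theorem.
7

By Fermat's Little Theorem, a^(p-1) ≡ 1 (mod p) for prime p and gcd(a, p) = 1
Here p = 17, so 6^16 ≡ 1 (mod 17)
We can reduce the exponent: 37 mod 16 = 5
So 6^37 ≡ 6^5 (mod 17)
Computing: 6^5 mod 17 = 7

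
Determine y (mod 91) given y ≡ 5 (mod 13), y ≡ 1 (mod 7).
57

Using the Chinese Remainder Theorem:
M = product of moduli = 91
For equation 1: M_1 = 7, 7 ≡ 7 (mod 13), inverse of 7 mod 13 is 2 (check: 7 × 2 = 14 ≡ 1 (mod 13))
For equation 2: M_2 = 13, 13 ≡ 6 (mod 7), inverse of 13 mod 7 is 6 (check: 6 × 6 = 36 ≡ 1 (mod 7))
Combine: y ≡ Σ r_i×M_i×(M_i⁻¹ mod m_i) = 5×7×2 + 1×13×6 = 70 + 78 = 148
148 mod 91 = 57
y ≡ 57 (mod 91)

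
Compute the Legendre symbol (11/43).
(11/43) = 11^{21} mod 43 = 1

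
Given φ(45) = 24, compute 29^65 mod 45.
By Euler: 29^{24} ≡ 1 (mod 45) since gcd(29, 45) = 1. 65 = 2×24 + 17. So 29^{65} ≡ 29^{17} ≡ 14 (mod 45)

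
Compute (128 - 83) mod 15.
0

(128 - 83) = 45
45 mod 15 = 0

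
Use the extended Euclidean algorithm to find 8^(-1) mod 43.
Extended GCD: 8(-16) + 43(3) = 1. So 8^(-1) ≡ 27 ≡ 27 (mod 43). Verify: 8 × 27 = 216 ≡ 1 (mod 43)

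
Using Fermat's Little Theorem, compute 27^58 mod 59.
By Fermat's Little Theorem, 27^{58} ≡ 1 (mod 59) since 59 is prime and gcd(27, 59) = 1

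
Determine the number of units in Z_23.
22

Prime factorization: 23 = 23
Using the formula φ(n) = n × Π(1 - 1/p) for each prime factor p:
φ(23) = 23 × (1 - 1/23)
φ(23) = 22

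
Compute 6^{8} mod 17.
16

Using successive squaring:
Binary expansion of 8: 1000
Powers of 6 mod 17 (each is the square of the previous):
  6^1 ≡ 6 (mod 17)
  6^2 ≡ 6² = 36 ≡ 2 (mod 17)
  6^4 ≡ 2² = 4 ≡ 4 (mod 17)
  6^8 ≡ 4² = 16 ≡ 16 (mod 17)
8 is a power of 2, so 6^8 is the last square: ≡ 16 (mod 17)
Result: 6^8 ≡ 16 (mod 17)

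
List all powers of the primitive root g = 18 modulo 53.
g^1, g^2, ..., g^{52} mod 53: {18, 6, 2, 36, 12, 4, 19, 24, 8, 38, 48, 16, 23, 43, 32, 46, 33, 11, 39, 13, 22, 25, 26, 44, 50, 52, 35, 47, 51, 17, 41, 49, 34, 29, 45, 15, 5, 37, 30, 10, 21, 7, 20, 42, 14, 40, 31, 28, 27, 9, 3, 1}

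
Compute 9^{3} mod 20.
9

Using successive squaring:
Binary expansion of 3: 11
Powers of 9 mod 20 (each is the square of the previous):
  9^1 ≡ 9 (mod 20)
  9^2 ≡ 9² = 81 ≡ 1 (mod 20)
3 = 2 + 1, so 9^3 = 9^2 × 9^1 ≡ 1 × 9 (mod 20)
Multiplying step by step:
  1 × 9 = 9 ≡ 9 (mod 20)
Result: 9^3 ≡ 9 (mod 20)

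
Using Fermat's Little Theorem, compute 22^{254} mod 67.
22

By Fermat's Little Theorem, a^(p-1) ≡ 1 (mod p) for prime p and gcd(a, p) = 1
Here p = 67, so 22^66 ≡ 1 (mod 67)
We can reduce the exponent: 254 mod 66 = 56
So 22^254 ≡ 22^56 (mod 67)
Computing: 22^56 mod 67 = 22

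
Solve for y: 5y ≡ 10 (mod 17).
2

Since gcd(5, 17) = 1 divides 10, a solution exists.
Multiply both sides by the inverse of 5 mod 17:
  5^(-1) mod 17 = 7
  x ≡ 7 × 10 ≡ 70 ≡ 2 (mod 17)
Verification: 5 × 2 = 10 = 0 × 17 + 10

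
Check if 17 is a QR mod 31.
By Euler's criterion: 17^{15} ≡ 30 (mod 31). Since this equals -1 (≡ 30), 17 is not a QR.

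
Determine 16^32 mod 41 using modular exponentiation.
Using repeated squaring. 32 = 32 (binary 100000). Repeated squaring mod 41: 16^1 ≡ 16; 16^2 ≡ 16² = 256 ≡ 10; 16^4 ≡ 10² = 100 ≡ 18; 16^8 ≡ 18² = 324 ≡ 37; 16^16 ≡ 37² = 1369 ≡ 16; 16^32 ≡ 16² = 256 ≡ 10. So 16^32 ≡ 10 (mod 41).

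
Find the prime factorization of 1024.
2^10

Divide by primes starting from smallest:
1024 ÷ 2 = 512
512 ÷ 2 = 256
256 ÷ 2 = 128
128 ÷ 2 = 64
64 ÷ 2 = 32
32 ÷ 2 = 16
16 ÷ 2 = 8
8 ÷ 2 = 4
4 ÷ 2 = 2
2 ÷ 2 = 1

1024 = 2^10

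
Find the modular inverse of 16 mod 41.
16^(-1) ≡ 18 (mod 41). Verification: 16 × 18 = 288 ≡ 1 (mod 41)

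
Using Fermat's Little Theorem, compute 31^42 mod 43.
By Fermat's Little Theorem, 31^{42} ≡ 1 (mod 43) since 43 is prime and gcd(31, 43) = 1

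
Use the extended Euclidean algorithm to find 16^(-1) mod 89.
Extended GCD: 16(39) + 89(-7) = 1. So 16^(-1) ≡ 39 ≡ 39 (mod 89). Verify: 16 × 39 = 624 ≡ 1 (mod 89)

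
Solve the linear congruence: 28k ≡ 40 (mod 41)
19

Since gcd(28, 41) = 1 divides 40, a solution exists.
Multiply both sides by the inverse of 28 mod 41:
  28^(-1) mod 41 = 22
  x ≡ 22 × 40 ≡ 880 ≡ 19 (mod 41)
Verification: 28 × 19 = 532 = 12 × 41 + 40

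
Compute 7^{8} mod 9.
4

Using successive squaring:
Binary expansion of 8: 1000
Powers of 7 mod 9 (each is the square of the previous):
  7^1 ≡ 7 (mod 9)
  7^2 ≡ 7² = 49 ≡ 4 (mod 9)
  7^4 ≡ 4² = 16 ≡ 7 (mod 9)
  7^8 ≡ 7² = 49 ≡ 4 (mod 9)
8 is a power of 2, so 7^8 is the last square: ≡ 4 (mod 9)
Result: 7^8 ≡ 4 (mod 9)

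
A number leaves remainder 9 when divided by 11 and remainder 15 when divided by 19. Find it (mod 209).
M = 11 × 19 = 209. M₁ = 19, y₁ ≡ 7 (mod 11). M₂ = 11, y₂ ≡ 7 (mod 19). m = 9×19×7 + 15×11×7 ≡ 53 (mod 209)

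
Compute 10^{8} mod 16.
0

Using successive squaring:
Binary expansion of 8: 1000
Powers of 10 mod 16 (each is the square of the previous):
  10^1 ≡ 10 (mod 16)
  10^2 ≡ 10² = 100 ≡ 4 (mod 16)
  10^4 ≡ 4² = 16 ≡ 0 (mod 16)
  10^8 ≡ 0² = 0 ≡ 0 (mod 16)
8 is a power of 2, so 10^8 is the last square: ≡ 0 (mod 16)
Result: 10^8 ≡ 0 (mod 16)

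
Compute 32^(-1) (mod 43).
32^(-1) ≡ 39 (mod 43). Verification: 32 × 39 = 1248 ≡ 1 (mod 43)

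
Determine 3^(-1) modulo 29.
3^(-1) ≡ 10 (mod 29). Verification: 3 × 10 = 30 ≡ 1 (mod 29)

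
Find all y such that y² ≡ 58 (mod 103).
The square roots of 58 mod 103 are 26 and 77. Verify: 26² = 676 ≡ 58 (mod 103)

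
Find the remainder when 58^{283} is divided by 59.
By Fermat: 58^{58} ≡ 1 (mod 59). 283 = 4×58 + 51. So 58^{283} ≡ 58^{51} ≡ 58 (mod 59)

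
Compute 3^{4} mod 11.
4

Using successive squaring:
Binary expansion of 4: 100
Powers of 3 mod 11 (each is the square of the previous):
  3^1 ≡ 3 (mod 11)
  3^2 ≡ 3² = 9 ≡ 9 (mod 11)
  3^4 ≡ 9² = 81 ≡ 4 (mod 11)
4 is a power of 2, so 3^4 is the last square: ≡ 4 (mod 11)
Result: 3^4 ≡ 4 (mod 11)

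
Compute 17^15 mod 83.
Using repeated squaring. 15 = 8 + 4 + 2 + 1 (binary 1111). Repeated squaring mod 83: 17^1 ≡ 17; 17^2 ≡ 17² = 289 ≡ 40; 17^4 ≡ 40² = 1600 ≡ 23; 17^8 ≡ 23² = 529 ≡ 31. Multiply: 17^15 = 17^8 × 17^4 × 17^2 × 17^1 ≡ 31 × 23 × 40 × 17 (mod 83): 31 × 23 = 713 ≡ 49; 49 × 40 = 1960 ≡ 51; 51 × 17 = 867 ≡ 37. So 17^15 ≡ 37 (mod 83).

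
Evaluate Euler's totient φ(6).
2

Prime factorization: 6 = 2 × 3
Using the formula φ(n) = n × Π(1 - 1/p) for each prime factor p:
φ(6) = 6 × (1 - 1/2) × (1 - 1/3)
φ(6) = 2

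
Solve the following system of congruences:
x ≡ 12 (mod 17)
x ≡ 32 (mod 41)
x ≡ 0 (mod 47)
18236

Using the Chinese Remainder Theorem:
M = product of moduli = 32759
For equation 1: M_1 = 1927, 1927 ≡ 6 (mod 17), inverse of 1927 mod 17 is 3 (check: 6 × 3 = 18 ≡ 1 (mod 17))
For equation 2: M_2 = 799, 799 ≡ 20 (mod 41), inverse of 799 mod 41 is 39 (check: 20 × 39 = 780 ≡ 1 (mod 41))
For equation 3: M_3 = 697, 697 ≡ 39 (mod 47), inverse of 697 mod 47 is 41 (check: 39 × 41 = 1599 ≡ 1 (mod 47))
Combine: x ≡ Σ r_i×M_i×(M_i⁻¹ mod m_i) = 12×1927×3 + 32×799×39 + 0×697×41 = 69372 + 997152 + 0 = 1066524
1066524 mod 32759 = 18236
x ≡ 18236 (mod 32759)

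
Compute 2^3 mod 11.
3 = 2 + 1 (binary 11). Repeated squaring mod 11: 2^1 ≡ 2; 2^2 ≡ 2² = 4 ≡ 4. Multiply: 2^3 = 2^2 × 2^1 ≡ 4 × 2 (mod 11): 4 × 2 = 8 ≡ 8. So 2^3 ≡ 8 (mod 11).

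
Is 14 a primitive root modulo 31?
p - 1 = 30 has prime divisors 2, 3, 5. Check 14^(30/q) mod 31 for each: 14^(30/2) = 14^15 ≡ 1, 14^(30/3) = 14^10 ≡ 25, 14^(30/5) = 14^6 ≡ 8 (mod 31). Since 14^15 ≡ 1 (mod 31), the order of 14 divides 15 (in fact the order is 15) ≠ 30, so it is not a primitive root.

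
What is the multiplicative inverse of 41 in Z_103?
98

Using Extended Euclidean Algorithm:
gcd(41, 103) = 1
Bezout coefficients: 41 × -5 + 103 × 2 = 1
So 41 × -5 ≡ 1 (mod 103)
The inverse is -5 mod 103 = 98
Verification: 41 × 98 = 4018 = 39 × 103 + 1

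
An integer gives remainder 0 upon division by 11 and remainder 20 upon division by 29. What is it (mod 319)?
M = 11 × 29 = 319. M₁ = 29, y₁ ≡ 8 (mod 11). M₂ = 11, y₂ ≡ 8 (mod 29). z = 0×29×8 + 20×11×8 ≡ 165 (mod 319). The smallest positive such number is 165.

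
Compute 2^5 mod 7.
5 = 4 + 1 (binary 101). Repeated squaring mod 7: 2^1 ≡ 2; 2^2 ≡ 2² = 4 ≡ 4; 2^4 ≡ 4² = 16 ≡ 2. Multiply: 2^5 = 2^4 × 2^1 ≡ 2 × 2 (mod 7): 2 × 2 = 4 ≡ 4. So 2^5 ≡ 4 (mod 7).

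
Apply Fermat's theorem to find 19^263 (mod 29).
By Fermat: 19^{28} ≡ 1 (mod 29). 263 ≡ 11 (mod 28). So 19^{263} ≡ 19^{11} ≡ 27 (mod 29)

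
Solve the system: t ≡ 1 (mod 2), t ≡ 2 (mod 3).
M = 2 × 3 = 6. M₁ = 3, y₁ ≡ 1 (mod 2). M₂ = 2, y₂ ≡ 2 (mod 3). t = 1×3×1 + 2×2×2 ≡ 5 (mod 6)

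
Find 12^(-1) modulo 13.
12

Using Extended Euclidean Algorithm:
gcd(12, 13) = 1
Bezout coefficients: 12 × -1 + 13 × 1 = 1
So 12 × -1 ≡ 1 (mod 13)
The inverse is -1 mod 13 = 12
Verification: 12 × 12 = 144 = 11 × 13 + 1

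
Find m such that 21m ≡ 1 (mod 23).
21^(-1) ≡ 11 (mod 23). Verification: 21 × 11 = 231 ≡ 1 (mod 23)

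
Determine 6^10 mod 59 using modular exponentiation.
10 = 8 + 2 (binary 1010). Repeated squaring mod 59: 6^1 ≡ 6; 6^2 ≡ 6² = 36 ≡ 36; 6^4 ≡ 36² = 1296 ≡ 57; 6^8 ≡ 57² = 3249 ≡ 4. Multiply: 6^10 = 6^8 × 6^2 ≡ 4 × 36 (mod 59): 4 × 36 = 144 ≡ 26. So 6^10 ≡ 26 (mod 59).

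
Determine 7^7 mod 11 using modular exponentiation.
7 = 4 + 2 + 1 (binary 111). Repeated squaring mod 11: 7^1 ≡ 7; 7^2 ≡ 7² = 49 ≡ 5; 7^4 ≡ 5² = 25 ≡ 3. Multiply: 7^7 = 7^4 × 7^2 × 7^1 ≡ 3 × 5 × 7 (mod 11): 3 × 5 = 15 ≡ 4; 4 × 7 = 28 ≡ 6. So 7^7 ≡ 6 (mod 11).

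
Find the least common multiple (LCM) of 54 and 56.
1512

First find GCD(54, 56) using the Euclidean algorithm:
54 = 0 × 56 + 54
56 = 1 × 54 + 2
54 = 27 × 2 + 0
GCD(54, 56) = 2

LCM formula: LCM(a, b) = (a × b) / GCD(a, b)
LCM(54, 56) = (54 × 56) / 2
LCM(54, 56) = 3024 / 2
LCM(54, 56) = 1512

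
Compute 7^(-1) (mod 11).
7^(-1) ≡ 8 (mod 11). Verification: 7 × 8 = 56 ≡ 1 (mod 11)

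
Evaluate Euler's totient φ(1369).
1332

Prime factorization: 1369 = 37^2
Using the formula φ(n) = n × Π(1 - 1/p) for each prime factor p:
φ(1369) = 1369 × (1 - 1/37)
φ(1369) = 1332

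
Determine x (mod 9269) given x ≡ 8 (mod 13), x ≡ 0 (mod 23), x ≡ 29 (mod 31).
7314

Using the Chinese Remainder Theorem:
M = product of moduli = 9269
For equation 1: M_1 = 713, 713 ≡ 11 (mod 13), inverse of 713 mod 13 is 6 (check: 11 × 6 = 66 ≡ 1 (mod 13))
For equation 2: M_2 = 403, 403 ≡ 12 (mod 23), inverse of 403 mod 23 is 2 (check: 12 × 2 = 24 ≡ 1 (mod 23))
For equation 3: M_3 = 299, 299 ≡ 20 (mod 31), inverse of 299 mod 31 is 14 (check: 20 × 14 = 280 ≡ 1 (mod 31))
Combine: x ≡ Σ r_i×M_i×(M_i⁻¹ mod m_i) = 8×713×6 + 0×403×2 + 29×299×14 = 34224 + 0 + 121394 = 155618
155618 mod 9269 = 7314
x ≡ 7314 (mod 9269)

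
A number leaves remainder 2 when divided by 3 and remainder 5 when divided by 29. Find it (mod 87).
M = 3 × 29 = 87. M₁ = 29, y₁ ≡ 2 (mod 3). M₂ = 3, y₂ ≡ 10 (mod 29). n = 2×29×2 + 5×3×10 ≡ 5 (mod 87)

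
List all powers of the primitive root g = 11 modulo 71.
g^1, g^2, ..., g^{70} mod 71: {11, 50, 53, 15, 23, 40, 14, 12, 61, 32, 68, 38, 63, 54, 26, 2, 22, 29, 35, 30, 46, 9, 28, 24, 51, 64, 65, 5, 55, 37, 52, 4, 44, 58, 70, 60, 21, 18, 56, 48, 31, 57, 59, 10, 39, 3, 33, 8, 17, 45, 69, 49, 42, 36, 41, 25, 62, 43, 47, 20, 7, 6, 66, 16, 34, 19, 67, 27, 13, 1}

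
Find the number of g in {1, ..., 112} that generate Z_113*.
Number of primitive roots mod 113 = φ(112) = 48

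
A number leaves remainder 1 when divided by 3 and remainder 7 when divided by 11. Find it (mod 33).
M = 3 × 11 = 33. M₁ = 11, y₁ ≡ 2 (mod 3). M₂ = 3, y₂ ≡ 4 (mod 11). m = 1×11×2 + 7×3×4 ≡ 7 (mod 33)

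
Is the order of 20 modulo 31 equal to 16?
No, the actual order is 15, not 16.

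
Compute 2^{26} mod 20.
4

Using successive squaring:
Binary expansion of 26: 11010
Powers of 2 mod 20 (each is the square of the previous):
  2^1 ≡ 2 (mod 20)
  2^2 ≡ 2² = 4 ≡ 4 (mod 20)
  2^4 ≡ 4² = 16 ≡ 16 (mod 20)
  2^8 ≡ 16² = 256 ≡ 16 (mod 20)
  2^16 ≡ 16² = 256 ≡ 16 (mod 20)
26 = 16 + 8 + 2, so 2^26 = 2^16 × 2^8 × 2^2 ≡ 16 × 16 × 4 (mod 20)
Multiplying step by step:
  16 × 16 = 256 ≡ 16 (mod 20)
  16 × 4 = 64 ≡ 4 (mod 20)
Result: 2^26 ≡ 4 (mod 20)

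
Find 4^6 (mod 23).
6 = 4 + 2 (binary 110). Repeated squaring mod 23: 4^1 ≡ 4; 4^2 ≡ 4² = 16 ≡ 16; 4^4 ≡ 16² = 256 ≡ 3. Multiply: 4^6 = 4^4 × 4^2 ≡ 3 × 16 (mod 23): 3 × 16 = 48 ≡ 2. So 4^6 ≡ 2 (mod 23).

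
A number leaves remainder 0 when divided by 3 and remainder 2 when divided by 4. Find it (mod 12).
M = 3 × 4 = 12. M₁ = 4, y₁ ≡ 1 (mod 3). M₂ = 3, y₂ ≡ 3 (mod 4). r = 0×4×1 + 2×3×3 ≡ 6 (mod 12)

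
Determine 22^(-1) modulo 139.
22^(-1) ≡ 19 (mod 139). Verification: 22 × 19 = 418 ≡ 1 (mod 139)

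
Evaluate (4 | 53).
(4/53) = 4^{26} mod 53 = 1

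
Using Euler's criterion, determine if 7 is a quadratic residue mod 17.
By Euler's criterion: 7^{8} ≡ 16 (mod 17). Since this equals -1 (≡ 16), 7 is not a QR.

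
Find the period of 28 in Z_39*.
Powers of 28 mod 39: 28^1≡28, 28^2≡4, 28^3≡34, 28^4≡16, 28^5≡19, 28^6≡25, 28^7≡37, 28^8≡22, 28^9≡31, 28^10≡10, 28^11≡7, 28^12≡1. Order = 12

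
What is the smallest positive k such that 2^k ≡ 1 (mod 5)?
Powers of 2 mod 5: 2^1≡2, 2^2≡4, 2^3≡3, 2^4≡1. Order = 4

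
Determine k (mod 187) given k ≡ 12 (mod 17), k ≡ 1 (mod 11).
12

Using the Chinese Remainder Theorem:
M = product of moduli = 187
For equation 1: M_1 = 11, 11 ≡ 11 (mod 17), inverse of 11 mod 17 is 14 (check: 11 × 14 = 154 ≡ 1 (mod 17))
For equation 2: M_2 = 17, 17 ≡ 6 (mod 11), inverse of 17 mod 11 is 2 (check: 6 × 2 = 12 ≡ 1 (mod 11))
Combine: k ≡ Σ r_i×M_i×(M_i⁻¹ mod m_i) = 12×11×14 + 1×17×2 = 1848 + 34 = 1882
1882 mod 187 = 12
k ≡ 12 (mod 187)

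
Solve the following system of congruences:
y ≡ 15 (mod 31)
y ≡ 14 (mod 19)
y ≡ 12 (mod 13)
3301

Using the Chinese Remainder Theorem:
M = product of moduli = 7657
For equation 1: M_1 = 247, 247 ≡ 30 (mod 31), inverse of 247 mod 31 is 30 (check: 30 × 30 = 900 ≡ 1 (mod 31))
For equation 2: M_2 = 403, 403 ≡ 4 (mod 19), inverse of 403 mod 19 is 5 (check: 4 × 5 = 20 ≡ 1 (mod 19))
For equation 3: M_3 = 589, 589 ≡ 4 (mod 13), inverse of 589 mod 13 is 10 (check: 4 × 10 = 40 ≡ 1 (mod 13))
Combine: y ≡ Σ r_i×M_i×(M_i⁻¹ mod m_i) = 15×247×30 + 14×403×5 + 12×589×10 = 111150 + 28210 + 70680 = 210040
210040 mod 7657 = 3301
y ≡ 3301 (mod 7657)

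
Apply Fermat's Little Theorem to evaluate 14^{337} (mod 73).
39

By Fermat's Little Theorem, a^(p-1) ≡ 1 (mod p) for prime p and gcd(a, p) = 1
Here p = 73, so 14^72 ≡ 1 (mod 73)
We can reduce the exponent: 337 mod 72 = 49
So 14^337 ≡ 14^49 (mod 73)
Computing: 14^49 mod 73 = 39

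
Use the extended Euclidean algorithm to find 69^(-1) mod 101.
Extended GCD: 69(41) + 101(-28) = 1. So 69^(-1) ≡ 41 ≡ 41 (mod 101). Verify: 69 × 41 = 2829 ≡ 1 (mod 101)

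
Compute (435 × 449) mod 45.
15

(435 × 449) = 195315
195315 mod 45 = 15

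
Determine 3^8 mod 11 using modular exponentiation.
8 = 8 (binary 1000). Repeated squaring mod 11: 3^1 ≡ 3; 3^2 ≡ 3² = 9 ≡ 9; 3^4 ≡ 9² = 81 ≡ 4; 3^8 ≡ 4² = 16 ≡ 5. So 3^8 ≡ 5 (mod 11).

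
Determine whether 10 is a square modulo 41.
By Euler's criterion: 10^{20} ≡ 1 (mod 41). Since this equals 1, 10 is a QR.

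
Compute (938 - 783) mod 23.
17

(938 - 783) = 155
155 mod 23 = 17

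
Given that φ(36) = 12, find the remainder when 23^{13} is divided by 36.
By Euler: 23^{12} ≡ 1 (mod 36) since gcd(23, 36) = 1. 13 = 1×12 + 1. So 23^{13} ≡ 23^{1} ≡ 23 (mod 36)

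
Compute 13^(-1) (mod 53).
13^(-1) ≡ 49 (mod 53). Verification: 13 × 49 = 637 ≡ 1 (mod 53)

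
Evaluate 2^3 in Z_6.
3 = 2 + 1 (binary 11). Repeated squaring mod 6: 2^1 ≡ 2; 2^2 ≡ 2² = 4 ≡ 4. Multiply: 2^3 = 2^2 × 2^1 ≡ 4 × 2 (mod 6): 4 × 2 = 8 ≡ 2. So 2^3 ≡ 2 (mod 6).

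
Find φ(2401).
2058

Prime factorization: 2401 = 7^4
Using the formula φ(n) = n × Π(1 - 1/p) for each prime factor p:
φ(2401) = 2401 × (1 - 1/7)
φ(2401) = 2058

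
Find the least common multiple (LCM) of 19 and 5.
95

First find GCD(19, 5) using the Euclidean algorithm:
19 = 3 × 5 + 4
5 = 1 × 4 + 1
4 = 4 × 1 + 0
GCD(19, 5) = 1

LCM formula: LCM(a, b) = (a × b) / GCD(a, b)
LCM(19, 5) = (19 × 5) / 1
LCM(19, 5) = 95 / 1
LCM(19, 5) = 95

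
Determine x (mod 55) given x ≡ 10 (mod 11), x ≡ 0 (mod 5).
10

Using the Chinese Remainder Theorem:
M = product of moduli = 55
For equation 1: M_1 = 5, 5 ≡ 5 (mod 11), inverse of 5 mod 11 is 9 (check: 5 × 9 = 45 ≡ 1 (mod 11))
For equation 2: M_2 = 11, 11 ≡ 1 (mod 5), inverse of 11 mod 5 is 1 (check: 1 × 1 = 1 ≡ 1 (mod 5))
Combine: x ≡ Σ r_i×M_i×(M_i⁻¹ mod m_i) = 10×5×9 + 0×11×1 = 450 + 0 = 450
450 mod 55 = 10
x ≡ 10 (mod 55)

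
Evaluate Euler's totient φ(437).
396

Prime factorization: 437 = 19 × 23
Using the formula φ(n) = n × Π(1 - 1/p) for each prime factor p:
φ(437) = 437 × (1 - 1/19) × (1 - 1/23)
φ(437) = 396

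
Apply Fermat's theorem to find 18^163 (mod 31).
By Fermat: 18^{30} ≡ 1 (mod 31). 163 = 5×30 + 13. So 18^{163} ≡ 18^{13} ≡ 20 (mod 31)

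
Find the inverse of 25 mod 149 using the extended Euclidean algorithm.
Extended GCD: 25(6) + 149(-1) = 1. So 25^(-1) ≡ 6 ≡ 6 (mod 149). Verify: 25 × 6 = 150 ≡ 1 (mod 149)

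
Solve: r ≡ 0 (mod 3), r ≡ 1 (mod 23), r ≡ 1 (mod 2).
M = 3 × 23 × 2 = 138. M₁ = 46, y₁ ≡ 1 (mod 3). M₂ = 6, y₂ ≡ 4 (mod 23). M₃ = 69, y₃ ≡ 1 (mod 2). r = 0×46×1 + 1×6×4 + 1×69×1 ≡ 93 (mod 138)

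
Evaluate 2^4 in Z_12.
4 = 4 (binary 100). Repeated squaring mod 12: 2^1 ≡ 2; 2^2 ≡ 2² = 4 ≡ 4; 2^4 ≡ 4² = 16 ≡ 4. So 2^4 ≡ 4 (mod 12).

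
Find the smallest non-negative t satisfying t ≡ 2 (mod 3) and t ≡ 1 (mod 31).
M = 3 × 31 = 93. M₁ = 31, y₁ ≡ 1 (mod 3). M₂ = 3, y₂ ≡ 21 (mod 31). t = 2×31×1 + 1×3×21 ≡ 32 (mod 93)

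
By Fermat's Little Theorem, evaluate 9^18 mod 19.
By Fermat's Little Theorem, 9^{18} ≡ 1 (mod 19) since 19 is prime and gcd(9, 19) = 1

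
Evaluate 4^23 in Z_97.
Using repeated squaring. 23 = 16 + 4 + 2 + 1 (binary 10111). Repeated squaring mod 97: 4^1 ≡ 4; 4^2 ≡ 4² = 16 ≡ 16; 4^4 ≡ 16² = 256 ≡ 62; 4^8 ≡ 62² = 3844 ≡ 61; 4^16 ≡ 61² = 3721 ≡ 35. Multiply: 4^23 = 4^16 × 4^4 × 4^2 × 4^1 ≡ 35 × 62 × 16 × 4 (mod 97): 35 × 62 = 2170 ≡ 36; 36 × 16 = 576 ≡ 91; 91 × 4 = 364 ≡ 73. So 4^23 ≡ 73 (mod 97).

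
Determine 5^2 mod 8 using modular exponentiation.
2 = 2 (binary 10). Repeated squaring mod 8: 5^1 ≡ 5; 5^2 ≡ 5² = 25 ≡ 1. So 5^2 ≡ 1 (mod 8).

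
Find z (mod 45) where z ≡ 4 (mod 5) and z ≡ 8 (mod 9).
M = 5 × 9 = 45. M₁ = 9, y₁ ≡ 4 (mod 5). M₂ = 5, y₂ ≡ 2 (mod 9). z = 4×9×4 + 8×5×2 ≡ 44 (mod 45)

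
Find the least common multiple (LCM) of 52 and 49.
2548

First find GCD(52, 49) using the Euclidean algorithm:
52 = 1 × 49 + 3
49 = 16 × 3 + 1
3 = 3 × 1 + 0
GCD(52, 49) = 1

LCM formula: LCM(a, b) = (a × b) / GCD(a, b)
LCM(52, 49) = (52 × 49) / 1
LCM(52, 49) = 2548 / 1
LCM(52, 49) = 2548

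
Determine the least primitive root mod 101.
p - 1 = 100 has prime divisors 2, 5. h is a primitive root mod 101 iff h^(100/q) ≢ 1 (mod 101) for each such q.
h = 2: 2^50 ≡ 100, 2^20 ≡ 95 (mod 101); none is 1, so 2 has order 100 and is a primitive root.
The smallest primitive root mod 101 is g = 2.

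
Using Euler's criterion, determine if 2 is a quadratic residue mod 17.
By Euler's criterion: 2^{8} ≡ 1 (mod 17). Since this equals 1, 2 is a QR.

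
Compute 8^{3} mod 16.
0

Using successive squaring:
Binary expansion of 3: 11
Powers of 8 mod 16 (each is the square of the previous):
  8^1 ≡ 8 (mod 16)
  8^2 ≡ 8² = 64 ≡ 0 (mod 16)
3 = 2 + 1, so 8^3 = 8^2 × 8^1 ≡ 0 × 8 (mod 16)
Multiplying step by step:
  0 × 8 = 0 ≡ 0 (mod 16)
Result: 8^3 ≡ 0 (mod 16)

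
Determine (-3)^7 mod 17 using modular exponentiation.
(-3) ≡ 14 (mod 17). 7 = 4 + 2 + 1 (binary 111). Repeated squaring mod 17: 14^1 ≡ 14; 14^2 ≡ 14² = 196 ≡ 9; 14^4 ≡ 9² = 81 ≡ 13. Multiply: (-3)^7 ≡ 14^4 × 14^2 × 14^1 ≡ 13 × 9 × 14 (mod 17): 13 × 9 = 117 ≡ 15; 15 × 14 = 210 ≡ 6. So (-3)^7 ≡ 6 (mod 17).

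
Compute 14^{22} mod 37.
27

Using successive squaring:
Binary expansion of 22: 10110
Powers of 14 mod 37 (each is the square of the previous):
  14^1 ≡ 14 (mod 37)
  14^2 ≡ 14² = 196 ≡ 11 (mod 37)
  14^4 ≡ 11² = 121 ≡ 10 (mod 37)
  14^8 ≡ 10² = 100 ≡ 26 (mod 37)
  14^16 ≡ 26² = 676 ≡ 10 (mod 37)
22 = 16 + 4 + 2, so 14^22 = 14^16 × 14^4 × 14^2 ≡ 10 × 10 × 11 (mod 37)
Multiplying step by step:
  10 × 10 = 100 ≡ 26 (mod 37)
  26 × 11 = 286 ≡ 27 (mod 37)
Result: 14^22 ≡ 27 (mod 37)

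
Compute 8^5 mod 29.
5 = 4 + 1 (binary 101). Repeated squaring mod 29: 8^1 ≡ 8; 8^2 ≡ 8² = 64 ≡ 6; 8^4 ≡ 6² = 36 ≡ 7. Multiply: 8^5 = 8^4 × 8^1 ≡ 7 × 8 (mod 29): 7 × 8 = 56 ≡ 27. So 8^5 ≡ 27 (mod 29).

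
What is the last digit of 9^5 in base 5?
9 ≡ 4 (mod 5). 5 = 4 + 1 (binary 101). Repeated squaring mod 5: 4^1 ≡ 4; 4^2 ≡ 4² = 16 ≡ 1; 4^4 ≡ 1² = 1 ≡ 1. Multiply: 9^5 ≡ 4^4 × 4^1 ≡ 1 × 4 (mod 5): 1 × 4 = 4 ≡ 4. So 9^5 ≡ 4 (mod 5).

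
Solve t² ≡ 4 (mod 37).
The square roots of 4 mod 37 are 35 and 2. Verify: 35² = 1225 ≡ 4 (mod 37)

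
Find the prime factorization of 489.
3 × 163

Divide by primes starting from smallest:
489 ÷ 3 = 163
163 ÷ 163 = 1

489 = 3 × 163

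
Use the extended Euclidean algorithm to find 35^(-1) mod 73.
Extended GCD: 35(-25) + 73(12) = 1. So 35^(-1) ≡ 48 ≡ 48 (mod 73). Verify: 35 × 48 = 1680 ≡ 1 (mod 73)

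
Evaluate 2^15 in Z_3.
Using Fermat: 2^{2} ≡ 1 (mod 3). 15 ≡ 1 (mod 2). So 2^{15} ≡ 2^{1} ≡ 2 (mod 3)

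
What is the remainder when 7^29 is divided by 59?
Using repeated squaring. 29 = 16 + 8 + 4 + 1 (binary 11101). Repeated squaring mod 59: 7^1 ≡ 7; 7^2 ≡ 7² = 49 ≡ 49; 7^4 ≡ 49² = 2401 ≡ 41; 7^8 ≡ 41² = 1681 ≡ 29; 7^16 ≡ 29² = 841 ≡ 15. Multiply: 7^29 = 7^16 × 7^8 × 7^4 × 7^1 ≡ 15 × 29 × 41 × 7 (mod 59): 15 × 29 = 435 ≡ 22; 22 × 41 = 902 ≡ 17; 17 × 7 = 119 ≡ 1. So 7^29 ≡ 1 (mod 59).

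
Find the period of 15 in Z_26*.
Powers of 15 mod 26: 15^1≡15, 15^2≡17, 15^3≡21, 15^4≡3, 15^5≡19, 15^6≡25, 15^7≡11, 15^8≡9, 15^9≡5, 15^10≡23, 15^11≡7, 15^12≡1. Order = 12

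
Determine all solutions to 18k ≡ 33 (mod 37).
8

Since gcd(18, 37) = 1 divides 33, a solution exists.
Multiply both sides by the inverse of 18 mod 37:
  18^(-1) mod 37 = 35
  x ≡ 35 × 33 ≡ 1155 ≡ 8 (mod 37)
Verification: 18 × 8 = 144 = 3 × 37 + 33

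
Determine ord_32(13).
Powers of 13 mod 32: 13^1≡13, 13^2≡9, 13^3≡21, 13^4≡17, 13^5≡29, 13^6≡25, 13^7≡5, 13^8≡1. Order = 8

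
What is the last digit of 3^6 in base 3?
3 ≡ 0 (mod 3). 6 = 4 + 2 (binary 110). Repeated squaring mod 3: 0^1 ≡ 0; 0^2 ≡ 0² = 0 ≡ 0; 0^4 ≡ 0² = 0 ≡ 0. Multiply: 3^6 ≡ 0^4 × 0^2 ≡ 0 × 0 (mod 3): 0 × 0 = 0 ≡ 0. So 3^6 ≡ 0 (mod 3).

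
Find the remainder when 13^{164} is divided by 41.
By Fermat: 13^{40} ≡ 1 (mod 41). 164 = 4×40 + 4. So 13^{164} ≡ 13^{4} ≡ 25 (mod 41)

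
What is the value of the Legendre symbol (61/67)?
(61/67) = 61^{33} mod 67 = -1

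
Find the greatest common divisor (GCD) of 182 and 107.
1

Using the Euclidean algorithm:
182 = 1 × 107 + 75
107 = 1 × 75 + 32
75 = 2 × 32 + 11
32 = 2 × 11 + 10
11 = 1 × 10 + 1
10 = 10 × 1 + 0

GCD(182, 107) = 1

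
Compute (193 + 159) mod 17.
12

(193 + 159) = 352
352 mod 17 = 12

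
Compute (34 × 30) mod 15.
0

(34 × 30) = 1020
1020 mod 15 = 0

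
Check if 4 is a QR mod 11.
By Euler's criterion: 4^{5} ≡ 1 (mod 11). Since this equals 1, 4 is a QR.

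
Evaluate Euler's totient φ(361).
342

Prime factorization: 361 = 19^2
Using the formula φ(n) = n × Π(1 - 1/p) for each prime factor p:
φ(361) = 361 × (1 - 1/19)
φ(361) = 342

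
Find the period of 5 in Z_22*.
Powers of 5 mod 22: 5^1≡5, 5^2≡3, 5^3≡15, 5^4≡9, 5^5≡1. Order = 5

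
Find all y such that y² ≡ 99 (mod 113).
The square roots of 99 mod 113 are 41 and 72. Verify: 41² = 1681 ≡ 99 (mod 113)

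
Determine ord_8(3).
Powers of 3 mod 8: 3^1≡3, 3^2≡1. Order = 2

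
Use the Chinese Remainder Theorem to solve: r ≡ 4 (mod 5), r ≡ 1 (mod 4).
M = 5 × 4 = 20. M₁ = 4, y₁ ≡ 4 (mod 5). M₂ = 5, y₂ ≡ 1 (mod 4). r = 4×4×4 + 1×5×1 ≡ 9 (mod 20)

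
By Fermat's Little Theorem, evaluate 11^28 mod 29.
By Fermat's Little Theorem, 11^{28} ≡ 1 (mod 29) since 29 is prime and gcd(11, 29) = 1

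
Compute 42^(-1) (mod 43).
42

Using Extended Euclidean Algorithm:
gcd(42, 43) = 1
Bezout coefficients: 42 × -1 + 43 × 1 = 1
So 42 × -1 ≡ 1 (mod 43)
The inverse is -1 mod 43 = 42
Verification: 42 × 42 = 1764 = 41 × 43 + 1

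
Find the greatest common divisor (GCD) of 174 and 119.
1

Using the Euclidean algorithm:
174 = 1 × 119 + 55
119 = 2 × 55 + 9
55 = 6 × 9 + 1
9 = 9 × 1 + 0

GCD(174, 119) = 1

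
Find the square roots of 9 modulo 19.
The square roots of 9 mod 19 are 16 and 3. Verify: 16² = 256 ≡ 9 (mod 19)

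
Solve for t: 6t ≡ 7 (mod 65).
12

Since gcd(6, 65) = 1 divides 7, a solution exists.
Multiply both sides by the inverse of 6 mod 65:
  6^(-1) mod 65 = 11
  x ≡ 11 × 7 ≡ 77 ≡ 12 (mod 65)
Verification: 6 × 12 = 72 = 1 × 65 + 7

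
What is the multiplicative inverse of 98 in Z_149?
98^(-1) ≡ 111 (mod 149). Verification: 98 × 111 = 10878 ≡ 1 (mod 149)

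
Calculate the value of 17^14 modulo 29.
Using repeated squaring. 14 = 8 + 4 + 2 (binary 1110). Repeated squaring mod 29: 17^1 ≡ 17; 17^2 ≡ 17² = 289 ≡ 28; 17^4 ≡ 28² = 784 ≡ 1; 17^8 ≡ 1² = 1 ≡ 1. Multiply: 17^14 = 17^8 × 17^4 × 17^2 ≡ 1 × 1 × 28 (mod 29): 1 × 1 = 1 ≡ 1; 1 × 28 = 28 ≡ 28. So 17^14 ≡ 28 (mod 29).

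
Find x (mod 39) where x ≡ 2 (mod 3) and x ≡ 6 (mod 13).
M = 3 × 13 = 39. M₁ = 13, y₁ ≡ 1 (mod 3). M₂ = 3, y₂ ≡ 9 (mod 13). x = 2×13×1 + 6×3×9 ≡ 32 (mod 39)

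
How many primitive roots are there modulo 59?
28

The number of primitive roots modulo p is φ(p-1) = φ(58)
φ(58) = 28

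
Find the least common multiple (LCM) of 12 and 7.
84

First find GCD(12, 7) using the Euclidean algorithm:
12 = 1 × 7 + 5
7 = 1 × 5 + 2
5 = 2 × 2 + 1
2 = 2 × 1 + 0
GCD(12, 7) = 1

LCM formula: LCM(a, b) = (a × b) / GCD(a, b)
LCM(12, 7) = (12 × 7) / 1
LCM(12, 7) = 84 / 1
LCM(12, 7) = 84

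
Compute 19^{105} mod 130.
109

Using successive squaring:
Binary expansion of 105: 1101001
Powers of 19 mod 130 (each is the square of the previous):
  19^1 ≡ 19 (mod 130)
  19^2 ≡ 19² = 361 ≡ 101 (mod 130)
  19^4 ≡ 101² = 10201 ≡ 61 (mod 130)
  19^8 ≡ 61² = 3721 ≡ 81 (mod 130)
  19^16 ≡ 81² = 6561 ≡ 61 (mod 130)
  19^32 ≡ 61² = 3721 ≡ 81 (mod 130)
  19^64 ≡ 81² = 6561 ≡ 61 (mod 130)
105 = 64 + 32 + 8 + 1, so 19^105 = 19^64 × 19^32 × 19^8 × 19^1 ≡ 61 × 81 × 81 × 19 (mod 130)
Multiplying step by step:
  61 × 81 = 4941 ≡ 1 (mod 130)
  1 × 81 = 81 ≡ 81 (mod 130)
  81 × 19 = 1539 ≡ 109 (mod 130)
Result: 19^105 ≡ 109 (mod 130)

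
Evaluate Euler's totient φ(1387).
1296

Prime factorization: 1387 = 19 × 73
Using the formula φ(n) = n × Π(1 - 1/p) for each prime factor p:
φ(1387) = 1387 × (1 - 1/19) × (1 - 1/73)
φ(1387) = 1296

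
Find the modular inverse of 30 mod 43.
30^(-1) ≡ 33 (mod 43). Verification: 30 × 33 = 990 ≡ 1 (mod 43)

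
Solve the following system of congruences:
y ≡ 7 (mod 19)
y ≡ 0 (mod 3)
45

Using the Chinese Remainder Theorem:
M = product of moduli = 57
For equation 1: M_1 = 3, 3 ≡ 3 (mod 19), inverse of 3 mod 19 is 13 (check: 3 × 13 = 39 ≡ 1 (mod 19))
For equation 2: M_2 = 19, 19 ≡ 1 (mod 3), inverse of 19 mod 3 is 1 (check: 1 × 1 = 1 ≡ 1 (mod 3))
Combine: y ≡ Σ r_i×M_i×(M_i⁻¹ mod m_i) = 7×3×13 + 0×19×1 = 273 + 0 = 273
273 mod 57 = 45
y ≡ 45 (mod 57)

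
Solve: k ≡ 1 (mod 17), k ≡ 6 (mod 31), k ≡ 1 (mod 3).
M = 17 × 31 × 3 = 1581. M₁ = 93, y₁ ≡ 15 (mod 17). M₂ = 51, y₂ ≡ 14 (mod 31). M₃ = 527, y₃ ≡ 2 (mod 3). k = 1×93×15 + 6×51×14 + 1×527×2 ≡ 409 (mod 1581)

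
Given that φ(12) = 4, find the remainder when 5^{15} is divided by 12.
By Euler: 5^{4} ≡ 1 (mod 12) since gcd(5, 12) = 1. 15 = 3×4 + 3. So 5^{15} ≡ 5^{3} ≡ 5 (mod 12)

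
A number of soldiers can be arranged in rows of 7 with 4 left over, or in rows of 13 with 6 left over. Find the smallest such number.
M = 7 × 13 = 91. M₁ = 13, y₁ ≡ 6 (mod 7). M₂ = 7, y₂ ≡ 2 (mod 13). n = 4×13×6 + 6×7×2 ≡ 32 (mod 91). The smallest positive such number is 32.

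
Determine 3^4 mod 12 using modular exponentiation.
4 = 4 (binary 100). Repeated squaring mod 12: 3^1 ≡ 3; 3^2 ≡ 3² = 9 ≡ 9; 3^4 ≡ 9² = 81 ≡ 9. So 3^4 ≡ 9 (mod 12).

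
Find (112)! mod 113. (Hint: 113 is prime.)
By Wilson's theorem, (112)! ≡ -1 ≡ 112 (mod 113)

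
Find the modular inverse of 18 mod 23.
18^(-1) ≡ 9 (mod 23). Verification: 18 × 9 = 162 ≡ 1 (mod 23)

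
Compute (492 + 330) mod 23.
17

(492 + 330) = 822
822 mod 23 = 17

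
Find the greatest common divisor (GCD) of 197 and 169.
1

Using the Euclidean algorithm:
197 = 1 × 169 + 28
169 = 6 × 28 + 1
28 = 28 × 1 + 0

GCD(197, 169) = 1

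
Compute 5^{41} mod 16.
5

Using successive squaring:
Binary expansion of 41: 101001
Powers of 5 mod 16 (each is the square of the previous):
  5^1 ≡ 5 (mod 16)
  5^2 ≡ 5² = 25 ≡ 9 (mod 16)
  5^4 ≡ 9² = 81 ≡ 1 (mod 16)
  5^8 ≡ 1² = 1 ≡ 1 (mod 16)
  5^16 ≡ 1² = 1 ≡ 1 (mod 16)
  5^32 ≡ 1² = 1 ≡ 1 (mod 16)
41 = 32 + 8 + 1, so 5^41 = 5^32 × 5^8 × 5^1 ≡ 1 × 1 × 5 (mod 16)
Multiplying step by step:
  1 × 1 = 1 ≡ 1 (mod 16)
  1 × 5 = 5 ≡ 5 (mod 16)
Result: 5^41 ≡ 5 (mod 16)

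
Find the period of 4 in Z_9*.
Powers of 4 mod 9: 4^1≡4, 4^2≡7, 4^3≡1. Order = 3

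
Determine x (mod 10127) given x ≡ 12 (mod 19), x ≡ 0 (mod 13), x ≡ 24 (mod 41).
2197

Using the Chinese Remainder Theorem:
M = product of moduli = 10127
For equation 1: M_1 = 533, 533 ≡ 1 (mod 19), inverse of 533 mod 19 is 1 (check: 1 × 1 = 1 ≡ 1 (mod 19))
For equation 2: M_2 = 779, 779 ≡ 12 (mod 13), inverse of 779 mod 13 is 12 (check: 12 × 12 = 144 ≡ 1 (mod 13))
For equation 3: M_3 = 247, 247 ≡ 1 (mod 41), inverse of 247 mod 41 is 1 (check: 1 × 1 = 1 ≡ 1 (mod 41))
Combine: x ≡ Σ r_i×M_i×(M_i⁻¹ mod m_i) = 12×533×1 + 0×779×12 + 24×247×1 = 6396 + 0 + 5928 = 12324
12324 mod 10127 = 2197
x ≡ 2197 (mod 10127)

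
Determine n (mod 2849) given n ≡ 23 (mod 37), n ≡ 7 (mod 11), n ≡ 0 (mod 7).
2317

Using the Chinese Remainder Theorem:
M = product of moduli = 2849
For equation 1: M_1 = 77, 77 ≡ 3 (mod 37), inverse of 77 mod 37 is 25 (check: 3 × 25 = 75 ≡ 1 (mod 37))
For equation 2: M_2 = 259, 259 ≡ 6 (mod 11), inverse of 259 mod 11 is 2 (check: 6 × 2 = 12 ≡ 1 (mod 11))
For equation 3: M_3 = 407, 407 ≡ 1 (mod 7), inverse of 407 mod 7 is 1 (check: 1 × 1 = 1 ≡ 1 (mod 7))
Combine: n ≡ Σ r_i×M_i×(M_i⁻¹ mod m_i) = 23×77×25 + 7×259×2 + 0×407×1 = 44275 + 3626 + 0 = 47901
47901 mod 2849 = 2317
n ≡ 2317 (mod 2849)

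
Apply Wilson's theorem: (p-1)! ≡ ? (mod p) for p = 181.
By Wilson's theorem, (180)! ≡ -1 ≡ 180 (mod 181)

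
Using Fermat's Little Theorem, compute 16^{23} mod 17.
16

By Fermat's Little Theorem, a^(p-1) ≡ 1 (mod p) for prime p and gcd(a, p) = 1
Here p = 17, so 16^16 ≡ 1 (mod 17)
We can reduce the exponent: 23 mod 16 = 7
So 16^23 ≡ 16^7 (mod 17)
Computing: 16^7 mod 17 = 16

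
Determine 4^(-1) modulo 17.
4^(-1) ≡ 13 (mod 17). Verification: 4 × 13 = 52 ≡ 1 (mod 17)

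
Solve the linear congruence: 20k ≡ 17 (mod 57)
55

Since gcd(20, 57) = 1 divides 17, a solution exists.
Multiply both sides by the inverse of 20 mod 57:
  20^(-1) mod 57 = 20
  x ≡ 20 × 17 ≡ 340 ≡ 55 (mod 57)
Verification: 20 × 55 = 1100 = 19 × 57 + 17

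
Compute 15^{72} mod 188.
9

Using successive squaring:
Binary expansion of 72: 1001000
Powers of 15 mod 188 (each is the square of the previous):
  15^1 ≡ 15 (mod 188)
  15^2 ≡ 15² = 225 ≡ 37 (mod 188)
  15^4 ≡ 37² = 1369 ≡ 53 (mod 188)
  15^8 ≡ 53² = 2809 ≡ 177 (mod 188)
  15^16 ≡ 177² = 31329 ≡ 121 (mod 188)
  15^32 ≡ 121² = 14641 ≡ 165 (mod 188)
  15^64 ≡ 165² = 27225 ≡ 153 (mod 188)
72 = 64 + 8, so 15^72 = 15^64 × 15^8 ≡ 153 × 177 (mod 188)
Multiplying step by step:
  153 × 177 = 27081 ≡ 9 (mod 188)
Result: 15^72 ≡ 9 (mod 188)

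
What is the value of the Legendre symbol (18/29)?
(18/29) = 18^{14} mod 29 = -1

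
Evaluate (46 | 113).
(46/113) = 46^{56} mod 113 = -1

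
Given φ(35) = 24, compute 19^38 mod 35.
By Euler: 19^{24} ≡ 1 (mod 35) since gcd(19, 35) = 1. 38 = 1×24 + 14. So 19^{38} ≡ 19^{14} ≡ 11 (mod 35)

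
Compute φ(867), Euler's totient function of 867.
544

Prime factorization: 867 = 3 × 17^2
Using the formula φ(n) = n × Π(1 - 1/p) for each prime factor p:
φ(867) = 867 × (1 - 1/3) × (1 - 1/17)
φ(867) = 544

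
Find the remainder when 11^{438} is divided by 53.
By Fermat: 11^{52} ≡ 1 (mod 53). 438 = 8×52 + 22. So 11^{438} ≡ 11^{22} ≡ 49 (mod 53)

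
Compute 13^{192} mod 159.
148

Using successive squaring:
Binary expansion of 192: 11000000
Powers of 13 mod 159 (each is the square of the previous):
  13^1 ≡ 13 (mod 159)
  13^2 ≡ 13² = 169 ≡ 10 (mod 159)
  13^4 ≡ 10² = 100 ≡ 100 (mod 159)
  13^8 ≡ 100² = 10000 ≡ 142 (mod 159)
  13^16 ≡ 142² = 20164 ≡ 130 (mod 159)
  13^32 ≡ 130² = 16900 ≡ 46 (mod 159)
  13^64 ≡ 46² = 2116 ≡ 49 (mod 159)
  13^128 ≡ 49² = 2401 ≡ 16 (mod 159)
192 = 128 + 64, so 13^192 = 13^128 × 13^64 ≡ 16 × 49 (mod 159)
Multiplying step by step:
  16 × 49 = 784 ≡ 148 (mod 159)
Result: 13^192 ≡ 148 (mod 159)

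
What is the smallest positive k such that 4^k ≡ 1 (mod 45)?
Powers of 4 mod 45: 4^1≡4, 4^2≡16, 4^3≡19, 4^4≡31, 4^5≡34, 4^6≡1. Order = 6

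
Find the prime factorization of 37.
37

Divide by primes starting from smallest:
37 ÷ 37 = 1

37 = 37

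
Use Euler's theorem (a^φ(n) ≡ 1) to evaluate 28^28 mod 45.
By Euler: 28^{24} ≡ 1 (mod 45) since gcd(28, 45) = 1. 28 = 1×24 + 4. So 28^{28} ≡ 28^{4} ≡ 1 (mod 45)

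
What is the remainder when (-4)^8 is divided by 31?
(-4) ≡ 27 (mod 31). 8 = 8 (binary 1000). Repeated squaring mod 31: 27^1 ≡ 27; 27^2 ≡ 27² = 729 ≡ 16; 27^4 ≡ 16² = 256 ≡ 8; 27^8 ≡ 8² = 64 ≡ 2. So (-4)^8 ≡ 2 (mod 31).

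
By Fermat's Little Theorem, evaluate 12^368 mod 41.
By Fermat: 12^{40} ≡ 1 (mod 41). 368 ≡ 8 (mod 40). So 12^{368} ≡ 12^{8} ≡ 18 (mod 41)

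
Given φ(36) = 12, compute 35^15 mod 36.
By Euler: 35^{12} ≡ 1 (mod 36) since gcd(35, 36) = 1. 15 = 1×12 + 3. So 35^{15} ≡ 35^{3} ≡ 35 (mod 36)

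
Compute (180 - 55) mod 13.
8

(180 - 55) = 125
125 mod 13 = 8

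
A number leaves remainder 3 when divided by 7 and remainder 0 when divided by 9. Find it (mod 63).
M = 7 × 9 = 63. M₁ = 9, y₁ ≡ 4 (mod 7). M₂ = 7, y₂ ≡ 4 (mod 9). r = 3×9×4 + 0×7×4 ≡ 45 (mod 63)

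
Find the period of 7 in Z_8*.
Powers of 7 mod 8: 7^1≡7, 7^2≡1. Order = 2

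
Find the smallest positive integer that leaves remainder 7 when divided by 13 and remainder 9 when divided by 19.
M = 13 × 19 = 247. M₁ = 19, y₁ ≡ 11 (mod 13). M₂ = 13, y₂ ≡ 3 (mod 19). x = 7×19×11 + 9×13×3 ≡ 85 (mod 247). The smallest positive such number is 85.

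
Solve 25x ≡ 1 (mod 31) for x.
5

Using Extended Euclidean Algorithm:
gcd(25, 31) = 1
Bezout coefficients: 25 × 5 + 31 × -4 = 1
So 25 × 5 ≡ 1 (mod 31)
The inverse is 5 mod 31 = 5
Verification: 25 × 5 = 125 = 4 × 31 + 1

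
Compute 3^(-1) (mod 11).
3^(-1) ≡ 4 (mod 11). Verification: 3 × 4 = 12 ≡ 1 (mod 11)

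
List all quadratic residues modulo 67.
QRs mod 67: {1, 4, 6, 9, 10, 14, 15, 16, 17, 19, 21, 22, 23, 24, 25, 26, 29, 33, 35, 36, 37, 39, 40, 47, 49, 54, 55, 56, 59, 60, 62, 64, 65}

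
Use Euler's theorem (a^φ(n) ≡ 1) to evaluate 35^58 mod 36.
By Euler: 35^{12} ≡ 1 (mod 36) since gcd(35, 36) = 1. 58 = 4×12 + 10. So 35^{58} ≡ 35^{10} ≡ 1 (mod 36)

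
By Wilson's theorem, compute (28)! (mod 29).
By Wilson's theorem, (28)! ≡ -1 ≡ 28 (mod 29)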